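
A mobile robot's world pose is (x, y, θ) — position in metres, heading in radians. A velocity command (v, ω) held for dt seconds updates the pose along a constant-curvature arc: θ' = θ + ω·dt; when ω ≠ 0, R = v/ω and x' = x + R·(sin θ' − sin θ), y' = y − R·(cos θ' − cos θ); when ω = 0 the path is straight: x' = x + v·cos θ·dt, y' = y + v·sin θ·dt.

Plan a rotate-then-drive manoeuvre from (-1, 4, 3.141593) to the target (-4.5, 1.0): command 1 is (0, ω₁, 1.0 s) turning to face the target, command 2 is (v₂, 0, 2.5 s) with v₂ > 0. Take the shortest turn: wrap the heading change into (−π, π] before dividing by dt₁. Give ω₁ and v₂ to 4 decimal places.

heading to target = atan2(1−4, -4.5−-1) = -2.4330
Δθ = wrap(-2.4330 − 3.1416) = 0.7086; ω₁ = Δθ/dt₁ = 0.7086
distance = √((-4.5−-1)² + (1−4)²) = 4.6098; v₂ = distance/dt₂ = 1.8439

ω₁ = 0.7086, v₂ = 1.8439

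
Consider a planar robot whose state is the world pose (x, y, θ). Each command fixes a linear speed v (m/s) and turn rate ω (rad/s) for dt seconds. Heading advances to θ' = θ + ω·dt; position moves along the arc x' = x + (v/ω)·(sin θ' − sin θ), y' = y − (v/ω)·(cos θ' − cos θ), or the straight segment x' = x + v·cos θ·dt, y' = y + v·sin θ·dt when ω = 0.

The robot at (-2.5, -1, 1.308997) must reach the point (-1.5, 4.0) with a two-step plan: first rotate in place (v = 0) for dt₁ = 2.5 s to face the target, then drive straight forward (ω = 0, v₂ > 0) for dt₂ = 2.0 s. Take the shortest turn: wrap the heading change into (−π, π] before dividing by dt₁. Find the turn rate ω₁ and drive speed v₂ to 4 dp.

heading to target = atan2(4−-1, -1.5−-2.5) = 1.3734
Δθ = wrap(1.3734 − 1.3090) = 0.0644; ω₁ = Δθ/dt₁ = 0.0258
distance = √((-1.5−-2.5)² + (4−-1)²) = 5.0990; v₂ = distance/dt₂ = 2.5495

ω₁ = 0.0258, v₂ = 2.5495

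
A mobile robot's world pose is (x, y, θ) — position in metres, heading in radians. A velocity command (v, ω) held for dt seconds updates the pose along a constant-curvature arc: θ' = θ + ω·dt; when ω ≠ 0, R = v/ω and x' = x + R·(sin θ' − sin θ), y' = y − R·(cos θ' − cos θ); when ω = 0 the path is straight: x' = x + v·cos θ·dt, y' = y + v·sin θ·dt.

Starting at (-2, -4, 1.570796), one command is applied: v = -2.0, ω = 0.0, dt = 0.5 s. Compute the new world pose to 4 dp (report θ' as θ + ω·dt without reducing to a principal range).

(-2.0000, -5.0000, 1.5708)

θ' = 1.5708 + 0.0·0.5 = 1.5708
ω = 0 → straight: x' = -2 + -2.0·cos(1.5708)·0.5 = -2.0000
y' = -4 + -2.0·sin(1.5708)·0.5 = -5.0000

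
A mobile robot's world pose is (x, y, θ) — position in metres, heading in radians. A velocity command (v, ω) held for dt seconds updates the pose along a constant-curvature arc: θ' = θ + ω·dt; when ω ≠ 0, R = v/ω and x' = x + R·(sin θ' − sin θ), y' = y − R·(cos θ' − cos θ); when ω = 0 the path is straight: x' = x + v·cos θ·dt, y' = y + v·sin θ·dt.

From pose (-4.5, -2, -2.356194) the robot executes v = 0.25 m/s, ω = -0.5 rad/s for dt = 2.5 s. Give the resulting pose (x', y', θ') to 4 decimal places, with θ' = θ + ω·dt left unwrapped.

θ' = -2.3562 + -0.5·2.5 = -3.6062
R = v/ω = 0.25/-0.5 = -0.5000
x' = -4.5 + -0.5000·(sin -3.6062 − sin -2.3562) = -5.0776
y' = -2 − -0.5000·(cos -3.6062 − cos -2.3562) = -2.0934

(-5.0776, -2.0934, -3.6062)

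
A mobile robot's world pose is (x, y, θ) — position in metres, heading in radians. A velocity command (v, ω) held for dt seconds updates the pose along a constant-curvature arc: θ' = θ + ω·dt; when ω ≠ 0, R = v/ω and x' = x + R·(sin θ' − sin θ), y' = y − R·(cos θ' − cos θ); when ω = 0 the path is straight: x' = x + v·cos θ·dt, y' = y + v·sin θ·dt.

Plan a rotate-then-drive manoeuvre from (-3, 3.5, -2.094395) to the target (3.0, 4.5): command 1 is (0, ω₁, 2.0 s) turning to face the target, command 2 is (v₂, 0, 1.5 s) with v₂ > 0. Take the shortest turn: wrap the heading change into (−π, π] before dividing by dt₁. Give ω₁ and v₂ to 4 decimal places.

ω₁ = 1.1298, v₂ = 4.0552

heading to target = atan2(4.5−3.5, 3−-3) = 0.1651
Δθ = wrap(0.1651 − -2.0944) = 2.2595; ω₁ = Δθ/dt₁ = 1.1298
distance = √((3−-3)² + (4.5−3.5)²) = 6.0828; v₂ = distance/dt₂ = 4.0552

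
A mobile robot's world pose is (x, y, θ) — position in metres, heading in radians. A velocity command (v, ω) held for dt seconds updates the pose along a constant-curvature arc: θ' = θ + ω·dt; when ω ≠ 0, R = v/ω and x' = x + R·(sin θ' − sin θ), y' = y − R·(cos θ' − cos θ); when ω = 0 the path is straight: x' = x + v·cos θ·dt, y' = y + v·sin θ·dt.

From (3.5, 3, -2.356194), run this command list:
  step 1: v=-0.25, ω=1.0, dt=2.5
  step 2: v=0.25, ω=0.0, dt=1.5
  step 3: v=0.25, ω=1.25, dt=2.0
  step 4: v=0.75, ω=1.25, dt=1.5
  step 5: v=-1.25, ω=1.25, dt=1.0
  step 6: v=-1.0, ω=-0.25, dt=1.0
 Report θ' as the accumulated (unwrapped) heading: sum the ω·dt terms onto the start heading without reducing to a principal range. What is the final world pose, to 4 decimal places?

(1.5604, 5.0980, 5.5188)

step 1: θ'=0.1438 (R=-0.2500) → pose (3.2874, 3.4242, 0.1438)
step 2: θ'=0.1438 (straight) → pose (3.6585, 3.4779, 0.1438)
step 3: θ'=2.6438 (R=0.2000) → pose (3.7254, 3.8516, 2.6438)
step 4: θ'=4.5188 (R=0.6000) → pose (2.8501, 3.4398, 4.5188)
step 5: θ'=5.7688 (R=-1.0000) → pose (2.3608, 4.5028, 5.7688)
step 6: θ'=5.5188 (R=4.0000) → pose (1.5604, 5.0980, 5.5188)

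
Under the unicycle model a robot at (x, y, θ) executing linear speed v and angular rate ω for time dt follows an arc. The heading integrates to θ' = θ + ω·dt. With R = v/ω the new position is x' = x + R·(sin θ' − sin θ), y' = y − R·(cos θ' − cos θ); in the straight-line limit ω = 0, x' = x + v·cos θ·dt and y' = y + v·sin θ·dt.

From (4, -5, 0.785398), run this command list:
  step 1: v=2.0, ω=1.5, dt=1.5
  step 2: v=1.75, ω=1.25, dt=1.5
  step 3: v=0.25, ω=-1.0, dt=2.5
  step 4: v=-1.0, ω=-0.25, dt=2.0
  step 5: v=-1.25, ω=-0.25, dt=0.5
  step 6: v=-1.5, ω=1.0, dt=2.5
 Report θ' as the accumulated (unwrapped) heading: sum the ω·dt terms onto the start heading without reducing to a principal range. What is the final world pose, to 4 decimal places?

step 1: θ'=3.0354 (R=1.3333) → pose (3.1985, -2.7314, 3.0354)
step 2: θ'=4.9104 (R=1.4000) → pose (1.6775, -4.3989, 4.9104)
step 3: θ'=2.4104 (R=-0.2500) → pose (1.2654, -4.6342, 2.4104)
step 4: θ'=1.9104 (R=4.0000) → pose (2.3659, -6.2792, 1.9104)
step 5: θ'=1.7854 (R=5.0000) → pose (2.5368, -6.8800, 1.7854)
step 6: θ'=4.2854 (R=-1.5000) → pose (5.3677, -7.1818, 4.2854)

(5.3677, -7.1818, 4.2854)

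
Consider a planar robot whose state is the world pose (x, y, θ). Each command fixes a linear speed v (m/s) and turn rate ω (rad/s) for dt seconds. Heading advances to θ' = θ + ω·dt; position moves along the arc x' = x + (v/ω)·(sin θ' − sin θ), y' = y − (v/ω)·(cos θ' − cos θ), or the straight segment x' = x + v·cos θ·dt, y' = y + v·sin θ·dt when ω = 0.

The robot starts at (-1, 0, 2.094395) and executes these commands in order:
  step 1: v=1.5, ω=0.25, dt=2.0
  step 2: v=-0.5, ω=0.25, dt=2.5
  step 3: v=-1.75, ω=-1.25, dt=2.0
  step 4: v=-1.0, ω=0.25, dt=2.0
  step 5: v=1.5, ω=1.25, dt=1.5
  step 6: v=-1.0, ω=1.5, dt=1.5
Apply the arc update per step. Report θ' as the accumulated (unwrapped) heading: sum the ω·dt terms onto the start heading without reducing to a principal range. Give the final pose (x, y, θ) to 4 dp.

step 1: θ'=2.5944 (R=6.0000) → pose (-3.0744, 2.1239, 2.5944)
step 2: θ'=3.2194 (R=-2.0000) → pose (-1.8783, 1.8379, 3.2194)
step 3: θ'=0.7194 (R=1.4000) → pose (-0.8470, -0.6109, 0.7194)
step 4: θ'=1.2194 (R=-4.0000) → pose (-1.9669, -2.2429, 1.2194)
step 5: θ'=3.0944 (R=1.2000) → pose (-3.0369, -0.6312, 3.0944)
step 6: θ'=5.3444 (R=-0.6667) → pose (-2.4676, 0.4286, 5.3444)

(-2.4676, 0.4286, 5.3444)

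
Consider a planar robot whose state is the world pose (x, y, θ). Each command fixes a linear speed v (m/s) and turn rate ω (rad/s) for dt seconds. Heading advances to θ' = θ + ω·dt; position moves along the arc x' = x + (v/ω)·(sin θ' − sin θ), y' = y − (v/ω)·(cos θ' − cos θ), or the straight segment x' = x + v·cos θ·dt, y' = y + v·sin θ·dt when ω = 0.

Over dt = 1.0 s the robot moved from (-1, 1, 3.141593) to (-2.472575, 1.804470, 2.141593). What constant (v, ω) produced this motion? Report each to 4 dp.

v = 1.7500, ω = -1.0000

Δθ = 2.141593 − 3.141593 = -1.000000
ω = Δθ/dt = -1.000000/1.0 = -1.0000
R = Δx/(sin θ' − sin θ) = -1.7500
v = R·ω = -1.7500·-1.0000 = 1.7500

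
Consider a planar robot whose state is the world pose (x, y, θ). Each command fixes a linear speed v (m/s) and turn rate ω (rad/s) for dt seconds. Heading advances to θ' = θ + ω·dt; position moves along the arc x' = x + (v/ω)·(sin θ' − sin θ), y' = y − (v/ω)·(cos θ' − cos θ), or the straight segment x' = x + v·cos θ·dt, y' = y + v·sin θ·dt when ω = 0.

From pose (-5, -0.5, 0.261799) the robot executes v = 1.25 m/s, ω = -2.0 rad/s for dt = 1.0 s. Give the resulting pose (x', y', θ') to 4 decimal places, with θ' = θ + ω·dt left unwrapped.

(-4.2220, -1.2078, -1.7382)

θ' = 0.2618 + -2.0·1.0 = -1.7382
R = v/ω = 1.25/-2.0 = -0.6250
x' = -5 + -0.6250·(sin -1.7382 − sin 0.2618) = -4.2220
y' = -0.5 − -0.6250·(cos -1.7382 − cos 0.2618) = -1.2078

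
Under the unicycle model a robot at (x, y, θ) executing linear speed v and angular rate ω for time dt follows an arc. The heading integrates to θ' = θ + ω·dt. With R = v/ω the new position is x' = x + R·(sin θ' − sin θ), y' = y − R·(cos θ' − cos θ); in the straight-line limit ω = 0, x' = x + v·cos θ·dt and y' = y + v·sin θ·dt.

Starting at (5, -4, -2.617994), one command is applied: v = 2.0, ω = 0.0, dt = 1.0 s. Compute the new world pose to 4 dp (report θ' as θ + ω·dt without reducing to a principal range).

(3.2679, -5.0000, -2.6180)

θ' = -2.6180 + 0.0·1.0 = -2.6180
ω = 0 → straight: x' = 5 + 2.0·cos(-2.6180)·1.0 = 3.2679
y' = -4 + 2.0·sin(-2.6180)·1.0 = -5.0000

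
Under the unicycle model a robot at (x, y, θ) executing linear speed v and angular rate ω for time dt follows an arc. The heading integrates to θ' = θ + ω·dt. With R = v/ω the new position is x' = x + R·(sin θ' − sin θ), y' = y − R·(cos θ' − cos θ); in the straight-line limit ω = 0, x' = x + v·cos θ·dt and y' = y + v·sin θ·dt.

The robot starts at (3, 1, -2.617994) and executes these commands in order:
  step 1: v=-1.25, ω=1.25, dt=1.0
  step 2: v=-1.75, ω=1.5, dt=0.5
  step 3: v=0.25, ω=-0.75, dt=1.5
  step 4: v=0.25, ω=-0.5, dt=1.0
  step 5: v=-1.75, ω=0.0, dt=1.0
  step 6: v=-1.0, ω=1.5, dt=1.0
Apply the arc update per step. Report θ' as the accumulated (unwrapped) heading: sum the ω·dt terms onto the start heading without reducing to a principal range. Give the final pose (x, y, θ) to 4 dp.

step 1: θ'=-1.3680 (R=-1.0000) → pose (3.4795, 2.0674, -1.3680)
step 2: θ'=-0.6180 (R=-1.1667) → pose (3.0127, 2.7833, -0.6180)
step 3: θ'=-1.7430 (R=-0.3333) → pose (3.1480, 2.4545, -1.7430)
step 4: θ'=-2.2430 (R=-0.5000) → pose (3.0466, 2.2289, -2.2430)
step 5: θ'=-2.2430 (straight) → pose (4.1363, 3.5982, -2.2430)
step 6: θ'=-0.7430 (R=-0.6667) → pose (4.0657, 4.5043, -0.7430)

(4.0657, 4.5043, -0.7430)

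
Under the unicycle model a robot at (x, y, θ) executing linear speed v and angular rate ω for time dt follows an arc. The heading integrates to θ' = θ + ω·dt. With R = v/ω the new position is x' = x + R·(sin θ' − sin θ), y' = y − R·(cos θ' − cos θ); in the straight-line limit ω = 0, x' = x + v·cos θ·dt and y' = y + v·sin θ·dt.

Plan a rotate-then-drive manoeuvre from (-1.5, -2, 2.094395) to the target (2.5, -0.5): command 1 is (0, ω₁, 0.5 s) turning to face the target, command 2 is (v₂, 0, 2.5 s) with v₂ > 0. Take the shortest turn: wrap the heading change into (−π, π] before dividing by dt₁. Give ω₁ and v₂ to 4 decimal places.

ω₁ = -3.4712, v₂ = 1.7088

heading to target = atan2(-0.5−-2, 2.5−-1.5) = 0.3588
Δθ = wrap(0.3588 − 2.0944) = -1.7356; ω₁ = Δθ/dt₁ = -3.4712
distance = √((2.5−-1.5)² + (-0.5−-2)²) = 4.2720; v₂ = distance/dt₂ = 1.7088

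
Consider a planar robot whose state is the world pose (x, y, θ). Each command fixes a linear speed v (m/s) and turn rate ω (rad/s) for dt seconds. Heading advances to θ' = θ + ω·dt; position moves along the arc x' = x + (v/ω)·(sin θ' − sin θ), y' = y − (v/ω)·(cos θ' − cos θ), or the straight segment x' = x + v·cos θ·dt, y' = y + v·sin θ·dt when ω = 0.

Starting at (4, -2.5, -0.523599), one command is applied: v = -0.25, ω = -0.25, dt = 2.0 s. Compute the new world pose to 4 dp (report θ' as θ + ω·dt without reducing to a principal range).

θ' = -0.5236 + -0.25·2.0 = -1.0236
R = v/ω = -0.25/-0.25 = 1.0000
x' = 4 + 1.0000·(sin -1.0236 − sin -0.5236) = 3.6460
y' = -2.5 − 1.0000·(cos -1.0236 − cos -0.5236) = -2.1543

(3.6460, -2.1543, -1.0236)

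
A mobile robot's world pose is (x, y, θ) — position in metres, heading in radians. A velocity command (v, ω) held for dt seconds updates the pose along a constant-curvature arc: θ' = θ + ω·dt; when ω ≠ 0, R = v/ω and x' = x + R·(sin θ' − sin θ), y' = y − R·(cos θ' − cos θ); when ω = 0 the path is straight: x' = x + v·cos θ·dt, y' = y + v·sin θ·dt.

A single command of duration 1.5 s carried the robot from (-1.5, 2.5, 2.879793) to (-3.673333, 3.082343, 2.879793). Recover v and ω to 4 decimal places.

v = 1.5000, ω = 0.0000

Δθ = 2.879793 − 2.879793 = 0.000000
ω = Δθ/dt = 0.000000/1.5 = 0.0000
ω = 0 → v = (Δx·cos θ + Δy·sin θ)/dt = 1.5000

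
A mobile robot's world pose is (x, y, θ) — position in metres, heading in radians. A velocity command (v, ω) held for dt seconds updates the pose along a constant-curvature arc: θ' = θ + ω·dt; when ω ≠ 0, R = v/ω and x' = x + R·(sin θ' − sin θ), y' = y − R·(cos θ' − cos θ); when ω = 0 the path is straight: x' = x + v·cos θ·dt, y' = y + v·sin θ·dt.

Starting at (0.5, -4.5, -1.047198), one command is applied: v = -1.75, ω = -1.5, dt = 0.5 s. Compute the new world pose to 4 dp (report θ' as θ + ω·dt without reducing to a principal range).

θ' = -1.0472 + -1.5·0.5 = -1.7972
R = v/ω = -1.75/-1.5 = 1.1667
x' = 0.5 + 1.1667·(sin -1.7972 − sin -1.0472) = 0.3735
y' = -4.5 − 1.1667·(cos -1.7972 − cos -1.0472) = -3.6548

(0.3735, -3.6548, -1.7972)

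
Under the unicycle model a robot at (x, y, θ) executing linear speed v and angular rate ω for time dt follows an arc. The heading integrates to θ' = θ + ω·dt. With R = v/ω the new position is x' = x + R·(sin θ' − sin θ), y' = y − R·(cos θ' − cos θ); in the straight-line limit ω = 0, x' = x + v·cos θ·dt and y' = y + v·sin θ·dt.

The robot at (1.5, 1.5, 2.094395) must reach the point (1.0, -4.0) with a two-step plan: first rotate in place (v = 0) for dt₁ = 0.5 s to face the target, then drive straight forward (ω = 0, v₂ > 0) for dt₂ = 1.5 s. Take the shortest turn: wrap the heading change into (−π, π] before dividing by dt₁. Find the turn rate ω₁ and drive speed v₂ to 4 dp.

ω₁ = 5.0547, v₂ = 3.6818

heading to target = atan2(-4−1.5, 1−1.5) = -1.6615
Δθ = wrap(-1.6615 − 2.0944) = 2.5273; ω₁ = Δθ/dt₁ = 5.0547
distance = √((1−1.5)² + (-4−1.5)²) = 5.5227; v₂ = distance/dt₂ = 3.6818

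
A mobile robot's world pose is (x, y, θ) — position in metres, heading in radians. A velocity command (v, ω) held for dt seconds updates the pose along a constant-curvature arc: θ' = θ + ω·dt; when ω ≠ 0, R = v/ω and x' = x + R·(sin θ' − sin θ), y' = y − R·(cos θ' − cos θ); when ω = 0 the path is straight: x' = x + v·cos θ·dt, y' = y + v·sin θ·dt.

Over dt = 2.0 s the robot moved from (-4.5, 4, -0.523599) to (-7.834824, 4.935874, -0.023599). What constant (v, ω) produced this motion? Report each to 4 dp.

Δθ = -0.023599 − -0.523599 = 0.500000
ω = Δθ/dt = 0.500000/2.0 = 0.2500
R = Δx/(sin θ' − sin θ) = -7.0000
v = R·ω = -7.0000·0.2500 = -1.7500

v = -1.7500, ω = 0.2500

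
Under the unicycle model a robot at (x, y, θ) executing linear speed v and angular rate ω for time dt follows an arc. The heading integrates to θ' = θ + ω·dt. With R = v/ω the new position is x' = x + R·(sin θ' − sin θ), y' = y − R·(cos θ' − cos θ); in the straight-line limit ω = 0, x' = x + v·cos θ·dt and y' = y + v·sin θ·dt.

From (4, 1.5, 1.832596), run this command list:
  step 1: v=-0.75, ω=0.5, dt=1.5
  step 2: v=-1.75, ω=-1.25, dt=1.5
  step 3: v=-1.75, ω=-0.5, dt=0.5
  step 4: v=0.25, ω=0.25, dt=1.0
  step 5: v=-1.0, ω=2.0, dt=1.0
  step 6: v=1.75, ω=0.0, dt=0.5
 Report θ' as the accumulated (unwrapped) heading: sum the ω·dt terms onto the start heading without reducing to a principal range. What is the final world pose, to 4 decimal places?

(3.6213, -2.4429, 2.7076)

step 1: θ'=2.5826 (R=-1.5000) → pose (4.6534, 0.6165, 2.5826)
step 2: θ'=0.7076 (R=1.4000) → pose (4.8209, -1.6343, 0.7076)
step 3: θ'=0.4576 (R=3.5000) → pose (4.0922, -2.1144, 0.4576)
step 4: θ'=0.7076 (R=1.0000) → pose (4.3004, -1.9772, 0.7076)
step 5: θ'=2.7076 (R=-0.5000) → pose (4.4151, -2.8108, 2.7076)
step 6: θ'=2.7076 (straight) → pose (3.6213, -2.4429, 2.7076)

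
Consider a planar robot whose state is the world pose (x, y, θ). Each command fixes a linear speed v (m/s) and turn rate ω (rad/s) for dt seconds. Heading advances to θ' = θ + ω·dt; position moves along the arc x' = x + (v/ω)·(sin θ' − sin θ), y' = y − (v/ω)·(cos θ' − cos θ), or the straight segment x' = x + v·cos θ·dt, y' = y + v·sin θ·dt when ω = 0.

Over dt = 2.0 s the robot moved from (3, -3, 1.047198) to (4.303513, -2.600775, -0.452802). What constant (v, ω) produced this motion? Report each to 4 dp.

v = 0.7500, ω = -0.7500

Δθ = -0.452802 − 1.047198 = -1.500000
ω = Δθ/dt = -1.500000/2.0 = -0.7500
R = Δx/(sin θ' − sin θ) = -1.0000
v = R·ω = -1.0000·-0.7500 = 0.7500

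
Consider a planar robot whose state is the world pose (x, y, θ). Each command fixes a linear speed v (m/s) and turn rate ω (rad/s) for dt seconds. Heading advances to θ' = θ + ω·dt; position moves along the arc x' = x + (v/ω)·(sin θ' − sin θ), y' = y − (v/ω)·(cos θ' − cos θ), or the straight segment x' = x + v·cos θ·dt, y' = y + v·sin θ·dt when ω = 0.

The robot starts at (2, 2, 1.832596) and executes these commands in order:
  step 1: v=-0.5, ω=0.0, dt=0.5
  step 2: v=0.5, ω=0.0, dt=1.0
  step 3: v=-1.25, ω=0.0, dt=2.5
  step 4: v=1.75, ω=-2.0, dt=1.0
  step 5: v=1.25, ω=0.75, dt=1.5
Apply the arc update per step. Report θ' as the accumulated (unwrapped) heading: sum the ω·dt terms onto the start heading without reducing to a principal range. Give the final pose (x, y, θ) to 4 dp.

(5.3758, 0.9964, 0.9576)

step 1: θ'=1.8326 (straight) → pose (2.0647, 1.7585, 1.8326)
step 2: θ'=1.8326 (straight) → pose (1.9353, 2.2415, 1.8326)
step 3: θ'=1.8326 (straight) → pose (2.7441, -0.7770, 1.8326)
step 4: θ'=-0.1674 (R=-0.8750) → pose (3.7351, 0.3122, -0.1674)
step 5: θ'=0.9576 (R=1.6667) → pose (5.3758, 0.9964, 0.9576)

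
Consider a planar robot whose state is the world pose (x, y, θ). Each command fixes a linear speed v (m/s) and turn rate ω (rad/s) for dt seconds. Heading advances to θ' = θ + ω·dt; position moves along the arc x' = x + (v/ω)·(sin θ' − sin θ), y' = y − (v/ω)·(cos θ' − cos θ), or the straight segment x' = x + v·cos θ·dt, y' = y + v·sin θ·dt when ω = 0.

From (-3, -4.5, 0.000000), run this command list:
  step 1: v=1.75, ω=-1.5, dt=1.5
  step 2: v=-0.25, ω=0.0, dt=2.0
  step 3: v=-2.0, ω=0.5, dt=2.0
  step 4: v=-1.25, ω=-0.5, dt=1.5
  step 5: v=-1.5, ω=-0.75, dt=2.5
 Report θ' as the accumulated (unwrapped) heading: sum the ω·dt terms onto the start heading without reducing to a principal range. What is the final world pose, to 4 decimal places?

(2.1621, 0.2457, -3.8750)

step 1: θ'=-2.2500 (R=-1.1667) → pose (-2.0922, -6.3995, -2.2500)
step 2: θ'=-2.2500 (straight) → pose (-1.7782, -6.0105, -2.2500)
step 3: θ'=-1.2500 (R=-4.0000) → pose (-1.0945, -2.2365, -1.2500)
step 4: θ'=-2.0000 (R=2.5000) → pose (-0.9953, -0.4078, -2.0000)
step 5: θ'=-3.8750 (R=2.0000) → pose (2.1621, 0.2457, -3.8750)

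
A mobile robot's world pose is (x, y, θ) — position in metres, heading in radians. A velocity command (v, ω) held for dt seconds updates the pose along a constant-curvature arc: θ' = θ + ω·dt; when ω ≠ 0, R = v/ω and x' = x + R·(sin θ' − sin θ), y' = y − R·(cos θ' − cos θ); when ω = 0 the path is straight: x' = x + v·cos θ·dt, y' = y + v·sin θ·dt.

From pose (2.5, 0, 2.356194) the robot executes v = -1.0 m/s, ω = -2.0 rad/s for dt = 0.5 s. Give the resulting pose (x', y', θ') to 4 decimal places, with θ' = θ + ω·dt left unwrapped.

(2.6350, -0.4600, 1.3562)

θ' = 2.3562 + -2.0·0.5 = 1.3562
R = v/ω = -1.0/-2.0 = 0.5000
x' = 2.5 + 0.5000·(sin 1.3562 − sin 2.3562) = 2.6350
y' = 0 − 0.5000·(cos 1.3562 − cos 2.3562) = -0.4600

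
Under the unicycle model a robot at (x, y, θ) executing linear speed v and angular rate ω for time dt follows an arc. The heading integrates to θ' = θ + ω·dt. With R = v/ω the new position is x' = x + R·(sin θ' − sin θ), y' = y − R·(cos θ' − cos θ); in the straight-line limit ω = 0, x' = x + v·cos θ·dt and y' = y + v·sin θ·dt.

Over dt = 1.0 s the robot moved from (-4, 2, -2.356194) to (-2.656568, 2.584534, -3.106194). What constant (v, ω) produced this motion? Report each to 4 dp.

Δθ = -3.106194 − -2.356194 = -0.750000
ω = Δθ/dt = -0.750000/1.0 = -0.7500
R = Δx/(sin θ' − sin θ) = 2.0000
v = R·ω = 2.0000·-0.7500 = -1.5000

v = -1.5000, ω = -0.7500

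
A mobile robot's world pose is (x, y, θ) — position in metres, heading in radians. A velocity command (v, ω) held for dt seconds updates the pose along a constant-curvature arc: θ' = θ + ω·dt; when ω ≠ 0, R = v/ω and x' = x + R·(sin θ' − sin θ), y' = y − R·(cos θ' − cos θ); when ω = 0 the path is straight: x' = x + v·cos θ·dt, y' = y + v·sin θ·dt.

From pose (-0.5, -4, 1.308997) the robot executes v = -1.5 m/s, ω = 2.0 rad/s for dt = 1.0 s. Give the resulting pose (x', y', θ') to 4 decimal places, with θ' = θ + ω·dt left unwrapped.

θ' = 1.3090 + 2.0·1.0 = 3.3090
R = v/ω = -1.5/2.0 = -0.7500
x' = -0.5 + -0.7500·(sin 3.3090 − sin 1.3090) = 0.3494
y' = -4 − -0.7500·(cos 3.3090 − cos 1.3090) = -4.9336

(0.3494, -4.9336, 3.3090)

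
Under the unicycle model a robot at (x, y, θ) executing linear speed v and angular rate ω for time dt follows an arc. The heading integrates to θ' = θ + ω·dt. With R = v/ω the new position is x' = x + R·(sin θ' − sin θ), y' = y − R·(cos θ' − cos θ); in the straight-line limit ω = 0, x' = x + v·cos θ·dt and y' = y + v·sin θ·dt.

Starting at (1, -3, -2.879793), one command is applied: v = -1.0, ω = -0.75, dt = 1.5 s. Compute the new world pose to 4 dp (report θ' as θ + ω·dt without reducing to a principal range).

(2.3583, -3.4212, -4.0048)

θ' = -2.8798 + -0.75·1.5 = -4.0048
R = v/ω = -1.0/-0.75 = 1.3333
x' = 1 + 1.3333·(sin -4.0048 − sin -2.8798) = 2.3583
y' = -3 − 1.3333·(cos -4.0048 − cos -2.8798) = -3.4212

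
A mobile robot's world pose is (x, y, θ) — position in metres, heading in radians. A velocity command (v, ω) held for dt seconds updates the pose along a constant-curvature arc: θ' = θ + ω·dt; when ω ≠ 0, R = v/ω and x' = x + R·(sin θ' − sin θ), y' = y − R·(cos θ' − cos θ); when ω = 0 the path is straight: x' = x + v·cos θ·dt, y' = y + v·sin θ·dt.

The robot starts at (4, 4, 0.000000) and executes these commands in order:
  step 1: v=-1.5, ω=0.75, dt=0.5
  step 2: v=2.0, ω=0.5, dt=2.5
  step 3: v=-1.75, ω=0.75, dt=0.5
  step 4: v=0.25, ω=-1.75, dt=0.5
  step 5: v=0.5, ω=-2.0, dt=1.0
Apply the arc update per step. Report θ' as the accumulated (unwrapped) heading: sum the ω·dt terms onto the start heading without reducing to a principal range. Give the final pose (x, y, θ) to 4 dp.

(6.4232, 7.1287, -0.8750)

step 1: θ'=0.3750 (R=-2.0000) → pose (3.2675, 3.8610, 0.3750)
step 2: θ'=1.6250 (R=4.0000) → pose (5.7965, 7.7998, 1.6250)
step 3: θ'=2.0000 (R=-2.3333) → pose (6.0047, 6.9552, 2.0000)
step 4: θ'=1.1250 (R=-0.1429) → pose (6.0057, 7.0762, 1.1250)
step 5: θ'=-0.8750 (R=-0.2500) → pose (6.4232, 7.1287, -0.8750)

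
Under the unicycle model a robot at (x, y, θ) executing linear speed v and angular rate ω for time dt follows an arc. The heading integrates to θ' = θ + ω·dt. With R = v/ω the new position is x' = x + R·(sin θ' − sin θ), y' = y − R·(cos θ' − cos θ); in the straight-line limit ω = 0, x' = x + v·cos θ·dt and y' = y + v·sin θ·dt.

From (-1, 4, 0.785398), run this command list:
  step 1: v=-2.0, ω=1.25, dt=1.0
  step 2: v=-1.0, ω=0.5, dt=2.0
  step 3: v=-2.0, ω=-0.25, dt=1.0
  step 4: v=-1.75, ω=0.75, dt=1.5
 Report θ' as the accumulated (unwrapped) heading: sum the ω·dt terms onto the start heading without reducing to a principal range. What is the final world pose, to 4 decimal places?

(4.6547, 1.1118, 3.9104)

step 1: θ'=2.0354 (R=-1.6000) → pose (-1.2990, 2.1517, 2.0354)
step 2: θ'=3.0354 (R=-2.0000) → pose (0.2770, 1.0591, 3.0354)
step 3: θ'=2.7854 (R=8.0000) → pose (2.2187, 0.6020, 2.7854)
step 4: θ'=3.9104 (R=-2.3333) → pose (4.6547, 1.1118, 3.9104)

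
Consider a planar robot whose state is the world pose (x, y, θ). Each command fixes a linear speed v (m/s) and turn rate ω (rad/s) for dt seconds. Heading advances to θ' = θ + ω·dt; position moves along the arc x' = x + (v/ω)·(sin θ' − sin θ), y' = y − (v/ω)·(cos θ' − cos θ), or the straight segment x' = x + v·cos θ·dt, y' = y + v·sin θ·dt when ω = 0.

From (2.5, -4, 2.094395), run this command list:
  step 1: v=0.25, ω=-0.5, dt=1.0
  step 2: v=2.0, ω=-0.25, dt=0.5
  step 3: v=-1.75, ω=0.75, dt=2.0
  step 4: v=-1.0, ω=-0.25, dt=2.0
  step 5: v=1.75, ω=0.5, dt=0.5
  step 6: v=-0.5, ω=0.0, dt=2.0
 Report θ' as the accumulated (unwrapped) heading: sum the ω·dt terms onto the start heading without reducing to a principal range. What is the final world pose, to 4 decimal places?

step 1: θ'=1.5944 (R=-0.5000) → pose (2.4332, -3.7618, 1.5944)
step 2: θ'=1.4694 (R=-8.0000) → pose (2.4720, -2.7632, 1.4694)
step 3: θ'=2.9694 (R=-2.3333) → pose (4.3936, -5.2982, 2.9694)
step 4: θ'=2.4694 (R=4.0000) → pose (6.1990, -6.1092, 2.4694)
step 5: θ'=2.7194 (R=3.5000) → pose (5.4537, -5.6552, 2.7194)
step 6: θ'=2.7194 (straight) → pose (6.3659, -6.0649, 2.7194)

(6.3659, -6.0649, 2.7194)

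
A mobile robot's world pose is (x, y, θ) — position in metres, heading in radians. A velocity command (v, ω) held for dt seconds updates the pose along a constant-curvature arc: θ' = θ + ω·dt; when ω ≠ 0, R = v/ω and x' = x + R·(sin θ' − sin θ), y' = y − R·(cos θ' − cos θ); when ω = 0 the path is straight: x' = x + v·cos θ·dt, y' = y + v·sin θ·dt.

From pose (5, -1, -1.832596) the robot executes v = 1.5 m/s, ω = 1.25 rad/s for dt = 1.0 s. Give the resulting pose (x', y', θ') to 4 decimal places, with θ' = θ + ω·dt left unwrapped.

θ' = -1.8326 + 1.25·1.0 = -0.5826
R = v/ω = 1.5/1.25 = 1.2000
x' = 5 + 1.2000·(sin -0.5826 − sin -1.8326) = 5.4989
y' = -1 − 1.2000·(cos -0.5826 − cos -1.8326) = -2.3126

(5.4989, -2.3126, -0.5826)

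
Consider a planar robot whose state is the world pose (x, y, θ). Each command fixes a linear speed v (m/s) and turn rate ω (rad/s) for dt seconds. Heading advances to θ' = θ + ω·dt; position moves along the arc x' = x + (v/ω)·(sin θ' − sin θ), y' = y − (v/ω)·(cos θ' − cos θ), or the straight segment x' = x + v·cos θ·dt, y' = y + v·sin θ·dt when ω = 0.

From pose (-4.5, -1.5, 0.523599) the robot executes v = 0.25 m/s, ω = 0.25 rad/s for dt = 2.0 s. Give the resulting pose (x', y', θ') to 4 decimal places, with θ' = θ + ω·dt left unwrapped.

(-4.1460, -1.1543, 1.0236)

θ' = 0.5236 + 0.25·2.0 = 1.0236
R = v/ω = 0.25/0.25 = 1.0000
x' = -4.5 + 1.0000·(sin 1.0236 − sin 0.5236) = -4.1460
y' = -1.5 − 1.0000·(cos 1.0236 − cos 0.5236) = -1.1543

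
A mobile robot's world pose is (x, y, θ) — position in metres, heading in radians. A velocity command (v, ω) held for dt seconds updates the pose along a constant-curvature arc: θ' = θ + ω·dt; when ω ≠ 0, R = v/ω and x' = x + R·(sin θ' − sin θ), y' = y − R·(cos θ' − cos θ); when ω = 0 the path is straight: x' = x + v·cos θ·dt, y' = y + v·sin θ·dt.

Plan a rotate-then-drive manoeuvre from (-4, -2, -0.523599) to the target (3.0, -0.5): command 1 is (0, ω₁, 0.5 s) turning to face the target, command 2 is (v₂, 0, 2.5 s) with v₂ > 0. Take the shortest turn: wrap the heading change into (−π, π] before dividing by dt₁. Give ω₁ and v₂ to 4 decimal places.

heading to target = atan2(-0.5−-2, 3−-4) = 0.2111
Δθ = wrap(0.2111 − -0.5236) = 0.7347; ω₁ = Δθ/dt₁ = 1.4694
distance = √((3−-4)² + (-0.5−-2)²) = 7.1589; v₂ = distance/dt₂ = 2.8636

ω₁ = 1.4694, v₂ = 2.8636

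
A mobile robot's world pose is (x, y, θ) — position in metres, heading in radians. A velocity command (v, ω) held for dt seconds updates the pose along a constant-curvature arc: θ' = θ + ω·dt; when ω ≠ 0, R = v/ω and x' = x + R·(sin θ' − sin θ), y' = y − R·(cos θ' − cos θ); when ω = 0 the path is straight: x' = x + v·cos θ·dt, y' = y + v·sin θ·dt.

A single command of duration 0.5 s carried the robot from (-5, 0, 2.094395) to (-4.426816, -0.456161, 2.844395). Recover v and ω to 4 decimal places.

Δθ = 2.844395 − 2.094395 = 0.750000
ω = Δθ/dt = 0.750000/0.5 = 1.5000
R = Δx/(sin θ' − sin θ) = -1.0000
v = R·ω = -1.0000·1.5000 = -1.5000

v = -1.5000, ω = 1.5000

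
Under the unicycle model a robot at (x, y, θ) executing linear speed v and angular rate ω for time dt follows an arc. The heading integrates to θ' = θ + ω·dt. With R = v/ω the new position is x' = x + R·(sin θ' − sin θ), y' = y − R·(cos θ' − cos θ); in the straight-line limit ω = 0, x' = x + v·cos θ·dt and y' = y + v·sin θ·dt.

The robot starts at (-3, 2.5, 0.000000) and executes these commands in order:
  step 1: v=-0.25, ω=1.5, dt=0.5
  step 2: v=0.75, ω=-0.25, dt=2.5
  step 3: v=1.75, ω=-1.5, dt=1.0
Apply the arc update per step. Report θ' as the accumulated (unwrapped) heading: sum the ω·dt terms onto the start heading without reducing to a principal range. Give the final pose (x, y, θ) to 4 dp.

step 1: θ'=0.7500 (R=-0.1667) → pose (-3.1136, 2.4553, 0.7500)
step 2: θ'=0.1250 (R=-3.0000) → pose (-1.4427, 3.2368, 0.1250)
step 3: θ'=-1.3750 (R=-1.1667) → pose (-0.1529, 2.3062, -1.3750)

(-0.1529, 2.3062, -1.3750)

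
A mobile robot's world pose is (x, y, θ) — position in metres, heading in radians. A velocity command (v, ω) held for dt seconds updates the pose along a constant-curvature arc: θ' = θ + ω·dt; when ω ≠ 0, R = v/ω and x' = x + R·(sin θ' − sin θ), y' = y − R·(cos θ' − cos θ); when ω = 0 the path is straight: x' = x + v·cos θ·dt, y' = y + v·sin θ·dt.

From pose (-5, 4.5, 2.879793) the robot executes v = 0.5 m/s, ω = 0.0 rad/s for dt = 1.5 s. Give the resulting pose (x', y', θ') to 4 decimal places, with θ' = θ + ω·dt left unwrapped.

(-5.7244, 4.6941, 2.8798)

θ' = 2.8798 + 0.0·1.5 = 2.8798
ω = 0 → straight: x' = -5 + 0.5·cos(2.8798)·1.5 = -5.7244
y' = 4.5 + 0.5·sin(2.8798)·1.5 = 4.6941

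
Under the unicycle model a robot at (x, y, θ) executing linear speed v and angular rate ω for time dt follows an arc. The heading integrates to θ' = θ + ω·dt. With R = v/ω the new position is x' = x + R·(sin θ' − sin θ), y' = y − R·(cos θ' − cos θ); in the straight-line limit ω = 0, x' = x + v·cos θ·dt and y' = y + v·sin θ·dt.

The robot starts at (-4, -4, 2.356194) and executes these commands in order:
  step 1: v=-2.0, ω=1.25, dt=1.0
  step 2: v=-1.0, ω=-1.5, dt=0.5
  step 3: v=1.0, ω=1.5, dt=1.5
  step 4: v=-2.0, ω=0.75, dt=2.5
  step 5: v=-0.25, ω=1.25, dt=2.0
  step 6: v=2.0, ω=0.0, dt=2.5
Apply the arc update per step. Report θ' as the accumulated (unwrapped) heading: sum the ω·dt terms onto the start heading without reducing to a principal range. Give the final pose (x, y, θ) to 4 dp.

(-11.4973, -4.7659, 9.4812)

step 1: θ'=3.6062 (R=-1.6000) → pose (-2.1517, -4.2990, 3.6062)
step 2: θ'=2.8562 (R=0.6667) → pose (-1.6653, -4.2553, 2.8562)
step 3: θ'=5.1062 (R=0.6667) → pose (-2.4686, -5.1508, 5.1062)
step 4: θ'=6.9812 (R=-2.6667) → pose (-6.6450, -4.1311, 6.9812)
step 5: θ'=9.4812 (R=-0.2000) → pose (-6.5052, -4.4840, 9.4812)
step 6: θ'=9.4812 (straight) → pose (-11.4973, -4.7659, 9.4812)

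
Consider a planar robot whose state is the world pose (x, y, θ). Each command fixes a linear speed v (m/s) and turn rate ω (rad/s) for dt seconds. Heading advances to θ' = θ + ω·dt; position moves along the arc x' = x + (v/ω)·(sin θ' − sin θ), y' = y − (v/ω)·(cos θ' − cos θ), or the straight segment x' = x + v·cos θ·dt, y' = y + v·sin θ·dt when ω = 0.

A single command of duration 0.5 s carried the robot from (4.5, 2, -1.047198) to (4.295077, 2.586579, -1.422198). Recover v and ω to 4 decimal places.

v = -1.2500, ω = -0.7500

Δθ = -1.422198 − -1.047198 = -0.375000
ω = Δθ/dt = -0.375000/0.5 = -0.7500
R = −Δy/(cos θ' − cos θ) = 1.6667
v = R·ω = 1.6667·-0.7500 = -1.2500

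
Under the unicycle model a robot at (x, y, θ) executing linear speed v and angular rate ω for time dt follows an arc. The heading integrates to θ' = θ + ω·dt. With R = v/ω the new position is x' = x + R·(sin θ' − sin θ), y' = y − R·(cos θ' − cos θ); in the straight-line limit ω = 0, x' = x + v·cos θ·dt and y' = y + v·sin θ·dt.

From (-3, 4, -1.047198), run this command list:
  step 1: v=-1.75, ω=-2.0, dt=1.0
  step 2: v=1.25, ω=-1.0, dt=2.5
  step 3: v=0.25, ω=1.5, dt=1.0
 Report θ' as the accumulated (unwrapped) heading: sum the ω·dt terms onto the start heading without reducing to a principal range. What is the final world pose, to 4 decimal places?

(-3.2624, 7.7059, -4.0472)

step 1: θ'=-3.0472 (R=0.8750) → pose (-2.3247, 5.3086, -3.0472)
step 2: θ'=-5.5472 (R=-1.2500) → pose (-3.2817, 7.4795, -5.5472)
step 3: θ'=-4.0472 (R=0.1667) → pose (-3.2624, 7.7059, -4.0472)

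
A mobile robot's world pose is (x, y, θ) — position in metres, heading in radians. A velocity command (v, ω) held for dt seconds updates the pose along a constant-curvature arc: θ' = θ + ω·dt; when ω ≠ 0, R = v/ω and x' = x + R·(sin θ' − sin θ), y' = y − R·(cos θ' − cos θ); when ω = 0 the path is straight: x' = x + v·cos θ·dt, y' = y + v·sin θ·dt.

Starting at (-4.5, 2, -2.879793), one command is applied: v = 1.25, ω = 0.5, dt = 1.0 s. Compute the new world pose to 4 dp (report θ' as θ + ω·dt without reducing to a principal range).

θ' = -2.8798 + 0.5·1.0 = -2.3798
R = v/ω = 1.25/0.5 = 2.5000
x' = -4.5 + 2.5000·(sin -2.3798 − sin -2.8798) = -5.5785
y' = 2 − 2.5000·(cos -2.3798 − cos -2.8798) = 1.3942

(-5.5785, 1.3942, -2.3798)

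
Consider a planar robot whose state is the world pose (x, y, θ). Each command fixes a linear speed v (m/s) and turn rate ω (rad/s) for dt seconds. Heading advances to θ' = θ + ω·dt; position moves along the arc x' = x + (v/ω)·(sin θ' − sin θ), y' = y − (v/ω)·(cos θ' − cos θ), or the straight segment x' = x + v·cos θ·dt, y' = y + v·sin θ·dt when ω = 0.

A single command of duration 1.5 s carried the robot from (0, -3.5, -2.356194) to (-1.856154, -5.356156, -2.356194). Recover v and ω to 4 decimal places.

Δθ = -2.356194 − -2.356194 = 0.000000
ω = Δθ/dt = 0.000000/1.5 = 0.0000
ω = 0 → v = (Δx·cos θ + Δy·sin θ)/dt = 1.7500

v = 1.7500, ω = 0.0000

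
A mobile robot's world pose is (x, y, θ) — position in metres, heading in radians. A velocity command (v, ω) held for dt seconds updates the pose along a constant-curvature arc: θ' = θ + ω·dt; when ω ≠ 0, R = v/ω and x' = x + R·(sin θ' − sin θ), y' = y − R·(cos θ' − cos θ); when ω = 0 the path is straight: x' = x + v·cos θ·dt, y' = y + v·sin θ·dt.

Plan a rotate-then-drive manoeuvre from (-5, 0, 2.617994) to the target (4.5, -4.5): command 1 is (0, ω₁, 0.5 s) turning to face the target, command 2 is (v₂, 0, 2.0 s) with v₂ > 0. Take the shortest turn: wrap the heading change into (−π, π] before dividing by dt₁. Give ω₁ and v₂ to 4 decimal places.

ω₁ = -6.1207, v₂ = 5.2559

heading to target = atan2(-4.5−0, 4.5−-5) = -0.4424
Δθ = wrap(-0.4424 − 2.6180) = -3.0604; ω₁ = Δθ/dt₁ = -6.1207
distance = √((4.5−-5)² + (-4.5−0)²) = 10.5119; v₂ = distance/dt₂ = 5.2559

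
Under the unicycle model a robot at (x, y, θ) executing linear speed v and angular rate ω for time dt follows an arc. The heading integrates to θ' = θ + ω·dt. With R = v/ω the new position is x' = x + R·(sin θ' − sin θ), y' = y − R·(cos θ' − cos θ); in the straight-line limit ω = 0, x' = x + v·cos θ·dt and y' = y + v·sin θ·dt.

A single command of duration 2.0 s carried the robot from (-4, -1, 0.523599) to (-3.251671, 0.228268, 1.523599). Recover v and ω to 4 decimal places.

Δθ = 1.523599 − 0.523599 = 1.000000
ω = Δθ/dt = 1.000000/2.0 = 0.5000
R = −Δy/(cos θ' − cos θ) = 1.5000
v = R·ω = 1.5000·0.5000 = 0.7500

v = 0.7500, ω = 0.5000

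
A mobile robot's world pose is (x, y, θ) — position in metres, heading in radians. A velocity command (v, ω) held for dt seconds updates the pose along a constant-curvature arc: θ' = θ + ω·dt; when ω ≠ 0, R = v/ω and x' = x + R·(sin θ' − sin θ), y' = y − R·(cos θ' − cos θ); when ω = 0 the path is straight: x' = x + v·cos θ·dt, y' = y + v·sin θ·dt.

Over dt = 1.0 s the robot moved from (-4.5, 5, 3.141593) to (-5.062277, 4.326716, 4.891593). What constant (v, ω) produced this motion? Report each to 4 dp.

v = 1.0000, ω = 1.7500

Δθ = 4.891593 − 3.141593 = 1.750000
ω = Δθ/dt = 1.750000/1.0 = 1.7500
R = −Δy/(cos θ' − cos θ) = 0.5714
v = R·ω = 0.5714·1.7500 = 1.0000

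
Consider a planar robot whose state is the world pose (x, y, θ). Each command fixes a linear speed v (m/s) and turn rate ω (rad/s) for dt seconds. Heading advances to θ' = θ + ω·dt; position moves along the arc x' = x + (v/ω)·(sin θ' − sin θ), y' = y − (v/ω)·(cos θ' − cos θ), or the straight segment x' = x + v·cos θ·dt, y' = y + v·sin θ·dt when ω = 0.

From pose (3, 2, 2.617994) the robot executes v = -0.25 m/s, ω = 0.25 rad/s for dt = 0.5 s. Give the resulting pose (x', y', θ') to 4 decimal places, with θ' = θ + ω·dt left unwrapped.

(3.1119, 1.9444, 2.7430)

θ' = 2.6180 + 0.25·0.5 = 2.7430
R = v/ω = -0.25/0.25 = -1.0000
x' = 3 + -1.0000·(sin 2.7430 − sin 2.6180) = 3.1119
y' = 2 − -1.0000·(cos 2.7430 − cos 2.6180) = 1.9444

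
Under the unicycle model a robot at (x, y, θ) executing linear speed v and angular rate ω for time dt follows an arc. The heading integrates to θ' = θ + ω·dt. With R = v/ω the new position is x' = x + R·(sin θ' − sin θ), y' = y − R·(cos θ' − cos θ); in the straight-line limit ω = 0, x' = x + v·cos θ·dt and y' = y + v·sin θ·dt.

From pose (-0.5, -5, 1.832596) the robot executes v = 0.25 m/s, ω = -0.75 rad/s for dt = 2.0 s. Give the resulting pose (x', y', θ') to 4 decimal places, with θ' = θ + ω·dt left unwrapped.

(-0.2869, -4.5987, 0.3326)

θ' = 1.8326 + -0.75·2.0 = 0.3326
R = v/ω = 0.25/-0.75 = -0.3333
x' = -0.5 + -0.3333·(sin 0.3326 − sin 1.8326) = -0.2869
y' = -5 − -0.3333·(cos 0.3326 − cos 1.8326) = -4.5987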